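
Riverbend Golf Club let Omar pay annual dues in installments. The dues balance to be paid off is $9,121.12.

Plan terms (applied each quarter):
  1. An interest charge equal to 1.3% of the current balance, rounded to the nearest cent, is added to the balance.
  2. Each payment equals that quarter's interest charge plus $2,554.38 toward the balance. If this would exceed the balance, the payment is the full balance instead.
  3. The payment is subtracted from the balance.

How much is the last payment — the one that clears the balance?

$1,476.93

Quarter 1: opening $9,121.12; interest $118.57 → $9,239.69; payment $2,672.95; balance $6,566.74
Quarter 2: opening $6,566.74; interest $85.37 → $6,652.11; payment $2,639.75; balance $4,012.36
Quarter 3: opening $4,012.36; interest $52.16 → $4,064.52; payment $2,606.54; balance $1,457.98
Quarter 4: opening $1,457.98; interest $18.95 → $1,476.93; payment $1,476.93; balance $0.00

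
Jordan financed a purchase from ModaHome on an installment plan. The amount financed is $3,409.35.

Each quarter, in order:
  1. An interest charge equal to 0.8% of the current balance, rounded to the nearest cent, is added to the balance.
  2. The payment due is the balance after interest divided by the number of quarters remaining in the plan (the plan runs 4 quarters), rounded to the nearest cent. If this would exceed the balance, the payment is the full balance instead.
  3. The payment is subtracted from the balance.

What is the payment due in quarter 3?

$872.96

Quarter 1: opening $3,409.35; interest $27.27 → $3,436.62; payment $859.16; balance $2,577.46
Quarter 2: opening $2,577.46; interest $20.62 → $2,598.08; payment $866.03; balance $1,732.05
Quarter 3: opening $1,732.05; interest $13.86 → $1,745.91; payment $872.96; balance $872.95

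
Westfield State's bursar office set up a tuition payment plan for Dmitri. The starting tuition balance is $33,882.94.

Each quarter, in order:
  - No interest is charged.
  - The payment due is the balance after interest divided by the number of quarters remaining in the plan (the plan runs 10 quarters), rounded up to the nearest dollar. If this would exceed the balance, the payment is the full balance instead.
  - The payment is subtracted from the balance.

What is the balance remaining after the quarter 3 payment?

Quarter 1: opening $33,882.94; payment $3,389.00; balance $30,493.94
Quarter 2: opening $30,493.94; payment $3,389.00; balance $27,104.94
Quarter 3: opening $27,104.94; payment $3,389.00; balance $23,715.94

$23,715.94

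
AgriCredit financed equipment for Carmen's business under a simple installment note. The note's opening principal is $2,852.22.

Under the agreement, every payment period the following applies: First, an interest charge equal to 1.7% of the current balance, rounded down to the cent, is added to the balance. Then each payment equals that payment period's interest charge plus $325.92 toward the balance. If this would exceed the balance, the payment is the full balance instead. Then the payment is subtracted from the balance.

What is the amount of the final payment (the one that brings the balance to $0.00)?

$249.02

# | Opening | Interest | Payment | End bal
1 | $2,852.22 | $48.48 | $374.40 | $2,526.30
2 | $2,526.30 | $42.94 | $368.86 | $2,200.38
3 | $2,200.38 | $37.40 | $363.32 | $1,874.46
4 | $1,874.46 | $31.86 | $357.78 | $1,548.54
5 | $1,548.54 | $26.32 | $352.24 | $1,222.62
6 | $1,222.62 | $20.78 | $346.70 | $896.70
7 | $896.70 | $15.24 | $341.16 | $570.78
8 | $570.78 | $9.70 | $335.62 | $244.86
9 | $244.86 | $4.16 | $249.02 | $0.00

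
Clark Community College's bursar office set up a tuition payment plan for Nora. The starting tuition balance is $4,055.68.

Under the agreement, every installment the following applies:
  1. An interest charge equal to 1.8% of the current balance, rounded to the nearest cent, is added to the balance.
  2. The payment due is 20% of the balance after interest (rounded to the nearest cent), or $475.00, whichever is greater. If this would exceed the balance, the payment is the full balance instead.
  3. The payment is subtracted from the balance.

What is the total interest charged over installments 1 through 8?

Installment 1: opening $4,055.68; interest $73.00 → $4,128.68; payment $825.74; balance $3,302.94
Installment 2: opening $3,302.94; interest $59.45 → $3,362.39; payment $672.48; balance $2,689.91
Installment 3: opening $2,689.91; interest $48.42 → $2,738.33; payment $547.67; balance $2,190.66
Installment 4: opening $2,190.66; interest $39.43 → $2,230.09; payment $475.00; balance $1,755.09
Installment 5: opening $1,755.09; interest $31.59 → $1,786.68; payment $475.00; balance $1,311.68
Installment 6: opening $1,311.68; interest $23.61 → $1,335.29; payment $475.00; balance $860.29
Installment 7: opening $860.29; interest $15.49 → $875.78; payment $475.00; balance $400.78
Installment 8: opening $400.78; interest $7.21 → $407.99; payment $407.99; balance $0.00
Total interest: $73.00 + $59.45 + $48.42 + $39.43 + $31.59 + $23.61 + $15.49 + $7.21 = $298.20

$298.20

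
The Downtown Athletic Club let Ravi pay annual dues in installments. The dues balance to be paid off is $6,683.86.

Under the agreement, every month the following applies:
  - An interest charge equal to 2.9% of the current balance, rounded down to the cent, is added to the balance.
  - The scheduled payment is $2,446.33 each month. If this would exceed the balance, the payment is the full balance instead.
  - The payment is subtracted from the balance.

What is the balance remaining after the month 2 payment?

$2,113.53

Month 1: opening $6,683.86; interest $193.83 → $6,877.69; payment $2,446.33; balance $4,431.36
Month 2: opening $4,431.36; interest $128.50 → $4,559.86; payment $2,446.33; balance $2,113.53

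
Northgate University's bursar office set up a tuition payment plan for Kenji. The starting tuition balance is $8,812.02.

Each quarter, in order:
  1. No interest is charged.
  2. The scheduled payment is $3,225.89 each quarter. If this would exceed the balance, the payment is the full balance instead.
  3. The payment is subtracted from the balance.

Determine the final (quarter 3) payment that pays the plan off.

Quarter 1: opening $8,812.02; payment $3,225.89; balance $5,586.13
Quarter 2: opening $5,586.13; payment $3,225.89; balance $2,360.24
Quarter 3: opening $2,360.24; payment $2,360.24; balance $0.00

$2,360.24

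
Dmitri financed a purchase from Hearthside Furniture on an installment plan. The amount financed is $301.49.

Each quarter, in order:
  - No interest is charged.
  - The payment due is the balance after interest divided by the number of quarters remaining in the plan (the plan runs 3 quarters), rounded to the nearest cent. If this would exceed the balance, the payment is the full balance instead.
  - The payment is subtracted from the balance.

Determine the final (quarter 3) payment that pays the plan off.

$100.49

Quarter 1: opening $301.49; payment $100.50; balance $200.99
Quarter 2: opening $200.99; payment $100.50; balance $100.49
Quarter 3: opening $100.49; payment $100.49; balance $0.00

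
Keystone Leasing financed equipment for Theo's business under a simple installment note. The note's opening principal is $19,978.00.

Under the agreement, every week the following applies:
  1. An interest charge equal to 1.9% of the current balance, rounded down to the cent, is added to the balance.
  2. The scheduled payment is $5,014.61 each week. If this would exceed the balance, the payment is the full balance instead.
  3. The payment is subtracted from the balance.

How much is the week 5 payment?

$919.90

Week 1: opening $19,978.00; interest $379.58 → $20,357.58; payment $5,014.61; balance $15,342.97
Week 2: opening $15,342.97; interest $291.51 → $15,634.48; payment $5,014.61; balance $10,619.87
Week 3: opening $10,619.87; interest $201.77 → $10,821.64; payment $5,014.61; balance $5,807.03
Week 4: opening $5,807.03; interest $110.33 → $5,917.36; payment $5,014.61; balance $902.75
Week 5: opening $902.75; interest $17.15 → $919.90; payment $919.90; balance $0.00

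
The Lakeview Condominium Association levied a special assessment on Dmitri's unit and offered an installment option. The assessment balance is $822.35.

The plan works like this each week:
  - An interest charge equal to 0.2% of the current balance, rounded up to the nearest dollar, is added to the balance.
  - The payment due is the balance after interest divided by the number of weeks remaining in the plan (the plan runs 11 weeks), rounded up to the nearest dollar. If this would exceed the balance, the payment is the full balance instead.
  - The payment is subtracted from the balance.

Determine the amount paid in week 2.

$76.00

# | Opening | Interest | Payment | End bal
1 | $822.35 | $2.00 | $75.00 | $749.35
2 | $749.35 | $2.00 | $76.00 | $675.35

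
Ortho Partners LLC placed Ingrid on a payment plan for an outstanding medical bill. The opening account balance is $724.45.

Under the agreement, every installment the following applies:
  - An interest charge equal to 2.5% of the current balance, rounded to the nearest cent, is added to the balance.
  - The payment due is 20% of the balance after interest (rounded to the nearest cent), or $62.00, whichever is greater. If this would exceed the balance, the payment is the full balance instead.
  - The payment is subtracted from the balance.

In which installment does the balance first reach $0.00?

Installment 1: opening $724.45; interest $18.11 → $742.56; payment $148.51; balance $594.05
Installment 2: opening $594.05; interest $14.85 → $608.90; payment $121.78; balance $487.12
Installment 3: opening $487.12; interest $12.18 → $499.30; payment $99.86; balance $399.44
Installment 4: opening $399.44; interest $9.99 → $409.43; payment $81.89; balance $327.54
Installment 5: opening $327.54; interest $8.19 → $335.73; payment $67.15; balance $268.58
Installment 6: opening $268.58; interest $6.71 → $275.29; payment $62.00; balance $213.29
Installment 7: opening $213.29; interest $5.33 → $218.62; payment $62.00; balance $156.62
Installment 8: opening $156.62; interest $3.92 → $160.54; payment $62.00; balance $98.54
Installment 9: opening $98.54; interest $2.46 → $101.00; payment $62.00; balance $39.00
Installment 10: opening $39.00; interest $0.98 → $39.98; payment $39.98; balance $0.00
Balance reaches $0.00 in installment 10.

10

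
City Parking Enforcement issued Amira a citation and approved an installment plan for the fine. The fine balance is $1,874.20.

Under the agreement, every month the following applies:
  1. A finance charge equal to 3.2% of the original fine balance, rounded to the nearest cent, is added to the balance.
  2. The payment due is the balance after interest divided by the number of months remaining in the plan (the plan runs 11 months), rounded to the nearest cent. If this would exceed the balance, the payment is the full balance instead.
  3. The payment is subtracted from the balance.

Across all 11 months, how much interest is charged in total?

$659.67

Month 1: $1,874.20 +$59.97 interest = $1,934.17; pay $175.83 → $1,758.34
Month 2: $1,758.34 +$59.97 interest = $1,818.31; pay $181.83 → $1,636.48
Month 3: $1,636.48 +$59.97 interest = $1,696.45; pay $188.49 → $1,507.96
Month 4: $1,507.96 +$59.97 interest = $1,567.93; pay $195.99 → $1,371.94
Month 5: $1,371.94 +$59.97 interest = $1,431.91; pay $204.56 → $1,227.35
Month 6: $1,227.35 +$59.97 interest = $1,287.32; pay $214.55 → $1,072.77
Month 7: $1,072.77 +$59.97 interest = $1,132.74; pay $226.55 → $906.19
Month 8: $906.19 +$59.97 interest = $966.16; pay $241.54 → $724.62
Month 9: $724.62 +$59.97 interest = $784.59; pay $261.53 → $523.06
Month 10: $523.06 +$59.97 interest = $583.03; pay $291.52 → $291.51
Month 11: $291.51 +$59.97 interest = $351.48; pay $351.48 → $0.00
Total interest: $59.97 + $59.97 + $59.97 + $59.97 + $59.97 + $59.97 + $59.97 + $59.97 + $59.97 + $59.97 + $59.97 = $659.67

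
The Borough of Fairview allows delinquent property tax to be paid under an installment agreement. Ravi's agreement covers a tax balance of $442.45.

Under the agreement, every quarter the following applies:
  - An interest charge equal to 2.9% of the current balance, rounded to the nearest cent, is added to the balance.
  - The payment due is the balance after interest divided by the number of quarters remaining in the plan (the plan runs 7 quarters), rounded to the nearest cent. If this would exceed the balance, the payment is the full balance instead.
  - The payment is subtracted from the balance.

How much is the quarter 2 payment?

$66.93

Quarter 1: opening $442.45; interest $12.83 → $455.28; payment $65.04; balance $390.24
Quarter 2: opening $390.24; interest $11.32 → $401.56; payment $66.93; balance $334.63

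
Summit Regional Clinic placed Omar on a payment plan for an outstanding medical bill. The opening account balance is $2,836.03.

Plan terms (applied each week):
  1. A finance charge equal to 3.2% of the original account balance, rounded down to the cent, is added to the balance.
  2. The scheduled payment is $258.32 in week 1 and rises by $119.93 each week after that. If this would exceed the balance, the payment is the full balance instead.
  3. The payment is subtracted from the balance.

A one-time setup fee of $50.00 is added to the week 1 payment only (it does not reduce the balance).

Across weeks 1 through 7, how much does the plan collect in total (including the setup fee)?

Week 1: $2,836.03 +$90.75 interest = $2,926.78; pay $258.32 (+ $50.00 fee) → $2,668.46
Week 2: $2,668.46 +$90.75 interest = $2,759.21; pay $378.25 → $2,380.96
Week 3: $2,380.96 +$90.75 interest = $2,471.71; pay $498.18 → $1,973.53
Week 4: $1,973.53 +$90.75 interest = $2,064.28; pay $618.11 → $1,446.17
Week 5: $1,446.17 +$90.75 interest = $1,536.92; pay $738.04 → $798.88
Week 6: $798.88 +$90.75 interest = $889.63; pay $857.97 → $31.66
Week 7: $31.66 +$90.75 interest = $122.41; pay $122.41 → $0.00
Total paid: $3,521.28

$3,521.28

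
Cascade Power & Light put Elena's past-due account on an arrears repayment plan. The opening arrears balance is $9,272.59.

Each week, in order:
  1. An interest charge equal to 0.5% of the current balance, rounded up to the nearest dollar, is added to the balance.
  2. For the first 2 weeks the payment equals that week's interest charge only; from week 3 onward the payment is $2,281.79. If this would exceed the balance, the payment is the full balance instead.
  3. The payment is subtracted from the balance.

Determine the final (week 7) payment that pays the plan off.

$267.43

# | Opening | Interest | Payment | End bal
1 | $9,272.59 | $47.00 | $47.00 | $9,272.59
2 | $9,272.59 | $47.00 | $47.00 | $9,272.59
3 | $9,272.59 | $47.00 | $2,281.79 | $7,037.80
4 | $7,037.80 | $36.00 | $2,281.79 | $4,792.01
5 | $4,792.01 | $24.00 | $2,281.79 | $2,534.22
6 | $2,534.22 | $13.00 | $2,281.79 | $265.43
7 | $265.43 | $2.00 | $267.43 | $0.00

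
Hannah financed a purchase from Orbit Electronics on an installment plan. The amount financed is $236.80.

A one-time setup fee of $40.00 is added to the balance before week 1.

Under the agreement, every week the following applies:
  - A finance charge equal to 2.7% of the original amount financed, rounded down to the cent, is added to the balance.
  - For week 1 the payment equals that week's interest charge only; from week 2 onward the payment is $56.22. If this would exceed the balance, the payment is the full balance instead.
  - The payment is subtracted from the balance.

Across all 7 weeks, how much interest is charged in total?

Week 1: opening $276.80; interest $6.39 → $283.19; payment $6.39; balance $276.80
Week 2: opening $276.80; interest $6.39 → $283.19; payment $56.22; balance $226.97
Week 3: opening $226.97; interest $6.39 → $233.36; payment $56.22; balance $177.14
Week 4: opening $177.14; interest $6.39 → $183.53; payment $56.22; balance $127.31
Week 5: opening $127.31; interest $6.39 → $133.70; payment $56.22; balance $77.48
Week 6: opening $77.48; interest $6.39 → $83.87; payment $56.22; balance $27.65
Week 7: opening $27.65; interest $6.39 → $34.04; payment $34.04; balance $0.00
Total interest: $6.39 + $6.39 + $6.39 + $6.39 + $6.39 + $6.39 + $6.39 = $44.73

$44.73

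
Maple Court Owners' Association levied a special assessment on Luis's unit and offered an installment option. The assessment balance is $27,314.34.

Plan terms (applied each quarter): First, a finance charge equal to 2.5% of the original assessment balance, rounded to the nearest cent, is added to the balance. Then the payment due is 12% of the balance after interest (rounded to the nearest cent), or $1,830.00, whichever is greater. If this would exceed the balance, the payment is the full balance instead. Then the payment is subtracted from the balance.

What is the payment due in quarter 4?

Quarter 1: opening $27,314.34; interest $682.86 → $27,997.20; payment $3,359.66; balance $24,637.54
Quarter 2: opening $24,637.54; interest $682.86 → $25,320.40; payment $3,038.45; balance $22,281.95
Quarter 3: opening $22,281.95; interest $682.86 → $22,964.81; payment $2,755.78; balance $20,209.03
Quarter 4: opening $20,209.03; interest $682.86 → $20,891.89; payment $2,507.03; balance $18,384.86

$2,507.03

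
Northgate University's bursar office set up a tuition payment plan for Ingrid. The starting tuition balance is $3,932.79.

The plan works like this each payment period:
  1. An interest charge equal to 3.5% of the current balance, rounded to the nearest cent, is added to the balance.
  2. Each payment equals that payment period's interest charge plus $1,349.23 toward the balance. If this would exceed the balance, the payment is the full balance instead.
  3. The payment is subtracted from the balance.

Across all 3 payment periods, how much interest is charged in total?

# | Opening | Interest | Payment | End bal
1 | $3,932.79 | $137.65 | $1,486.88 | $2,583.56
2 | $2,583.56 | $90.42 | $1,439.65 | $1,234.33
3 | $1,234.33 | $43.20 | $1,277.53 | $0.00
Total interest: $137.65 + $90.42 + $43.20 = $271.27

$271.27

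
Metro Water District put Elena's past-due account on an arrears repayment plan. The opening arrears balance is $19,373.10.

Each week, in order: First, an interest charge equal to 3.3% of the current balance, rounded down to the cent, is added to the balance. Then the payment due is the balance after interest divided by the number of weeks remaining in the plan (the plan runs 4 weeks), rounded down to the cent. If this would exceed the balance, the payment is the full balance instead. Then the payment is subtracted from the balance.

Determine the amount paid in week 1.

# | Opening | Interest | Payment | End bal
1 | $19,373.10 | $639.31 | $5,003.10 | $15,009.31

$5,003.10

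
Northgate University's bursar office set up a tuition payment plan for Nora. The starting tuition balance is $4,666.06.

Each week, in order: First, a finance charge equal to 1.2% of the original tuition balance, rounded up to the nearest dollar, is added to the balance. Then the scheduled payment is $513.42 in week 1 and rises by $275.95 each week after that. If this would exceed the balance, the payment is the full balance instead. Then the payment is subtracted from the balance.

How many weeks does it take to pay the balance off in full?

Week 1: $4,666.06 +$56.00 interest = $4,722.06; pay $513.42 → $4,208.64
Week 2: $4,208.64 +$56.00 interest = $4,264.64; pay $789.37 → $3,475.27
Week 3: $3,475.27 +$56.00 interest = $3,531.27; pay $1,065.32 → $2,465.95
Week 4: $2,465.95 +$56.00 interest = $2,521.95; pay $1,341.27 → $1,180.68
Week 5: $1,180.68 +$56.00 interest = $1,236.68; pay $1,236.68 → $0.00
Balance reaches $0.00 in week 5.

5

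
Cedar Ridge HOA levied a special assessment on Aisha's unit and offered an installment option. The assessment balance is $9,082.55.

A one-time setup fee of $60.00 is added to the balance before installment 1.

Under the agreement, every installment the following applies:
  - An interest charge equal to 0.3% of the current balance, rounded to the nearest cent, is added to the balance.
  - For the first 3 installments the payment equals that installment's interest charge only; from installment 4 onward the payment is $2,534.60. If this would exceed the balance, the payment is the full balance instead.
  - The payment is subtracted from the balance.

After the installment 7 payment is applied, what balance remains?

$0.00

Installment 1: opening $9,142.55; interest $27.43 → $9,169.98; payment $27.43; balance $9,142.55
Installment 2: opening $9,142.55; interest $27.43 → $9,169.98; payment $27.43; balance $9,142.55
Installment 3: opening $9,142.55; interest $27.43 → $9,169.98; payment $27.43; balance $9,142.55
Installment 4: opening $9,142.55; interest $27.43 → $9,169.98; payment $2,534.60; balance $6,635.38
Installment 5: opening $6,635.38; interest $19.91 → $6,655.29; payment $2,534.60; balance $4,120.69
Installment 6: opening $4,120.69; interest $12.36 → $4,133.05; payment $2,534.60; balance $1,598.45
Installment 7: opening $1,598.45; interest $4.80 → $1,603.25; payment $1,603.25; balance $0.00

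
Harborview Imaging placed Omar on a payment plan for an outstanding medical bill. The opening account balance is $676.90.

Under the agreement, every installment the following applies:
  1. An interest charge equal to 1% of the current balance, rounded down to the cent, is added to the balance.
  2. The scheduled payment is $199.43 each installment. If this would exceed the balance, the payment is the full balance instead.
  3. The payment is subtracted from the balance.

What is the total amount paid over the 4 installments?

Installment 1: opening $676.90; interest $6.76 → $683.66; payment $199.43; balance $484.23
Installment 2: opening $484.23; interest $4.84 → $489.07; payment $199.43; balance $289.64
Installment 3: opening $289.64; interest $2.89 → $292.53; payment $199.43; balance $93.10
Installment 4: opening $93.10; interest $0.93 → $94.03; payment $94.03; balance $0.00
Total paid: $692.32

$692.32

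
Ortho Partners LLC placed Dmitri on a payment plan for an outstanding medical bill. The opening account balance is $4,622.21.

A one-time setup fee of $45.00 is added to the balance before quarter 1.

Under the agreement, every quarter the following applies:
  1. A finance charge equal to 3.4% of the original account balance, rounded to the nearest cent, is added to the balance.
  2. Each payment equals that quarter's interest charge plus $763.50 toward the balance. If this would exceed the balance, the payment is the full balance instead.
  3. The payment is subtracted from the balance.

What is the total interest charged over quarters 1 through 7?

$1,100.12

Quarter 1: opening $4,667.21; interest $157.16 → $4,824.37; payment $920.66; balance $3,903.71
Quarter 2: opening $3,903.71; interest $157.16 → $4,060.87; payment $920.66; balance $3,140.21
Quarter 3: opening $3,140.21; interest $157.16 → $3,297.37; payment $920.66; balance $2,376.71
Quarter 4: opening $2,376.71; interest $157.16 → $2,533.87; payment $920.66; balance $1,613.21
Quarter 5: opening $1,613.21; interest $157.16 → $1,770.37; payment $920.66; balance $849.71
Quarter 6: opening $849.71; interest $157.16 → $1,006.87; payment $920.66; balance $86.21
Quarter 7: opening $86.21; interest $157.16 → $243.37; payment $243.37; balance $0.00
Total interest: $157.16 + $157.16 + $157.16 + $157.16 + $157.16 + $157.16 + $157.16 = $1,100.12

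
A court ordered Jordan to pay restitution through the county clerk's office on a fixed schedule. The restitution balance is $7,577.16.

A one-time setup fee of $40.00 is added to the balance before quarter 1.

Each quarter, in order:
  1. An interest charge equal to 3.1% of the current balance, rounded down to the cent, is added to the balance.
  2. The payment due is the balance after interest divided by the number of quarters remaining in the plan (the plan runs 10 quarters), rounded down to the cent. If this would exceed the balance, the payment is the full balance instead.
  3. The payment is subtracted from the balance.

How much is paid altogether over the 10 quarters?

# | Opening | Interest | Payment | End bal
1 | $7,617.16 | $236.13 | $785.32 | $7,067.97
2 | $7,067.97 | $219.10 | $809.67 | $6,477.40
3 | $6,477.40 | $200.79 | $834.77 | $5,843.42
4 | $5,843.42 | $181.14 | $860.65 | $5,163.91
5 | $5,163.91 | $160.08 | $887.33 | $4,436.66
6 | $4,436.66 | $137.53 | $914.83 | $3,659.36
7 | $3,659.36 | $113.44 | $943.20 | $2,829.60
8 | $2,829.60 | $87.71 | $972.43 | $1,944.88
9 | $1,944.88 | $60.29 | $1,002.58 | $1,002.59
10 | $1,002.59 | $31.08 | $1,033.67 | $0.00
Total paid: $9,044.45

$9,044.45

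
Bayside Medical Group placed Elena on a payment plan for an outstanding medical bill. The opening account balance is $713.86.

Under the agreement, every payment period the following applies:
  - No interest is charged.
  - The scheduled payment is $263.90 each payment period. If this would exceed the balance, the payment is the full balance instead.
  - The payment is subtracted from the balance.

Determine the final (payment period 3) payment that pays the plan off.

Payment period 1: $713.86 − $263.90 → $449.96
Payment period 2: $449.96 − $263.90 → $186.06
Payment period 3: $186.06 − $186.06 → $0.00

$186.06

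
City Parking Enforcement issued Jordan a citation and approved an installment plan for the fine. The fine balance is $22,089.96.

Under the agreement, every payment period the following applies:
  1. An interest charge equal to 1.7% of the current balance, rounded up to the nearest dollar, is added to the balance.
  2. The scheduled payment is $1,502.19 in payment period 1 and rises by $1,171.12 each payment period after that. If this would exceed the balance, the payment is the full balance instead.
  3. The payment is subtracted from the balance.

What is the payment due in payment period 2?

# | Opening | Interest | Payment | End bal
1 | $22,089.96 | $376.00 | $1,502.19 | $20,963.77
2 | $20,963.77 | $357.00 | $2,673.31 | $18,647.46

$2,673.31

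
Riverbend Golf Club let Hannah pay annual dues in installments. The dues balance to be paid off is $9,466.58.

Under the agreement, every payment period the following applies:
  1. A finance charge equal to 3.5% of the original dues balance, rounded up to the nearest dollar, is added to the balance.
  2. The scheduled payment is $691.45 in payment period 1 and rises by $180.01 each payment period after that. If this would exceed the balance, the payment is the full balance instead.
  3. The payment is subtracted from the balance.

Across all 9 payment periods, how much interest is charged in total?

$2,988.00

Payment period 1: opening $9,466.58; interest $332.00 → $9,798.58; payment $691.45; balance $9,107.13
Payment period 2: opening $9,107.13; interest $332.00 → $9,439.13; payment $871.46; balance $8,567.67
Payment period 3: opening $8,567.67; interest $332.00 → $8,899.67; payment $1,051.47; balance $7,848.20
Payment period 4: opening $7,848.20; interest $332.00 → $8,180.20; payment $1,231.48; balance $6,948.72
Payment period 5: opening $6,948.72; interest $332.00 → $7,280.72; payment $1,411.49; balance $5,869.23
Payment period 6: opening $5,869.23; interest $332.00 → $6,201.23; payment $1,591.50; balance $4,609.73
Payment period 7: opening $4,609.73; interest $332.00 → $4,941.73; payment $1,771.51; balance $3,170.22
Payment period 8: opening $3,170.22; interest $332.00 → $3,502.22; payment $1,951.52; balance $1,550.70
Payment period 9: opening $1,550.70; interest $332.00 → $1,882.70; payment $1,882.70; balance $0.00
Total interest: $332.00 + $332.00 + $332.00 + $332.00 + $332.00 + $332.00 + $332.00 + $332.00 + $332.00 = $2,988.00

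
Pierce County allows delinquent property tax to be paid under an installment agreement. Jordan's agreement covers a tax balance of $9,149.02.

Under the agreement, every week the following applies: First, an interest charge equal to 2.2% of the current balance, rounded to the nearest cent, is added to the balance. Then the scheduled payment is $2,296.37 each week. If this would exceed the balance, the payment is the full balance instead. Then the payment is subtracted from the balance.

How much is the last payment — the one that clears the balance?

$498.77

# | Opening | Interest | Payment | End bal
1 | $9,149.02 | $201.28 | $2,296.37 | $7,053.93
2 | $7,053.93 | $155.19 | $2,296.37 | $4,912.75
3 | $4,912.75 | $108.08 | $2,296.37 | $2,724.46
4 | $2,724.46 | $59.94 | $2,296.37 | $488.03
5 | $488.03 | $10.74 | $498.77 | $0.00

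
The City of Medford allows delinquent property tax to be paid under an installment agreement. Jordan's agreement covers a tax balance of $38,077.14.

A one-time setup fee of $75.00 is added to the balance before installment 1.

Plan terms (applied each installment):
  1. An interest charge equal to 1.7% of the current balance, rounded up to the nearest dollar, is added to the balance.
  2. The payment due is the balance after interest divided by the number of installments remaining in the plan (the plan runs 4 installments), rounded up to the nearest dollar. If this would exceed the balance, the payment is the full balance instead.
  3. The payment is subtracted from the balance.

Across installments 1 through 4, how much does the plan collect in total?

$39,803.14

Installment 1: $38,152.14 +$649.00 interest = $38,801.14; pay $9,701.00 → $29,100.14
Installment 2: $29,100.14 +$495.00 interest = $29,595.14; pay $9,866.00 → $19,729.14
Installment 3: $19,729.14 +$336.00 interest = $20,065.14; pay $10,033.00 → $10,032.14
Installment 4: $10,032.14 +$171.00 interest = $10,203.14; pay $10,203.14 → $0.00
Total paid: $39,803.14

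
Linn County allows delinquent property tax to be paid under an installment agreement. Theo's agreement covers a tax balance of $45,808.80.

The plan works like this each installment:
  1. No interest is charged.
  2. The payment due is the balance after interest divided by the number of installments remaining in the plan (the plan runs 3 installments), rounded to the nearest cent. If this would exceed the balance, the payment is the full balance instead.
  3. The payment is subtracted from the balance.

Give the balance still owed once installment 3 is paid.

# | Opening | Payment | End bal
1 | $45,808.80 | $15,269.60 | $30,539.20
2 | $30,539.20 | $15,269.60 | $15,269.60
3 | $15,269.60 | $15,269.60 | $0.00

$0.00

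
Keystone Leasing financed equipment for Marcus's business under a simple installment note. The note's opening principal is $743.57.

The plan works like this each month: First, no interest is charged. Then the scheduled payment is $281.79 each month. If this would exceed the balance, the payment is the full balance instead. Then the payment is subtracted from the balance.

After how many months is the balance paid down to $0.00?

3

Month 1: $743.57 − $281.79 → $461.78
Month 2: $461.78 − $281.79 → $179.99
Month 3: $179.99 − $179.99 → $0.00
Balance reaches $0.00 in month 3.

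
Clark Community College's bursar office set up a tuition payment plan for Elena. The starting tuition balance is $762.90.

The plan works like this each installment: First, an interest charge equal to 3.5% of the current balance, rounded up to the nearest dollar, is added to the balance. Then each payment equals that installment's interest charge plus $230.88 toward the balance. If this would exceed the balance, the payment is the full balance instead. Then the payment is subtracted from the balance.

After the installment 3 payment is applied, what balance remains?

$70.26

Installment 1: opening $762.90; interest $27.00 → $789.90; payment $257.88; balance $532.02
Installment 2: opening $532.02; interest $19.00 → $551.02; payment $249.88; balance $301.14
Installment 3: opening $301.14; interest $11.00 → $312.14; payment $241.88; balance $70.26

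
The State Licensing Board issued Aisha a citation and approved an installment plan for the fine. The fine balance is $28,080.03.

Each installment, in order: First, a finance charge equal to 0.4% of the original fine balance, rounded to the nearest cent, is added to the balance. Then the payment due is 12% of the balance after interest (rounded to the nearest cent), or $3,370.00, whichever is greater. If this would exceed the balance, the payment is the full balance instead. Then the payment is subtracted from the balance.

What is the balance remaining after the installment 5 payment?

Installment 1: opening $28,080.03; interest $112.32 → $28,192.35; payment $3,383.08; balance $24,809.27
Installment 2: opening $24,809.27; interest $112.32 → $24,921.59; payment $3,370.00; balance $21,551.59
Installment 3: opening $21,551.59; interest $112.32 → $21,663.91; payment $3,370.00; balance $18,293.91
Installment 4: opening $18,293.91; interest $112.32 → $18,406.23; payment $3,370.00; balance $15,036.23
Installment 5: opening $15,036.23; interest $112.32 → $15,148.55; payment $3,370.00; balance $11,778.55

$11,778.55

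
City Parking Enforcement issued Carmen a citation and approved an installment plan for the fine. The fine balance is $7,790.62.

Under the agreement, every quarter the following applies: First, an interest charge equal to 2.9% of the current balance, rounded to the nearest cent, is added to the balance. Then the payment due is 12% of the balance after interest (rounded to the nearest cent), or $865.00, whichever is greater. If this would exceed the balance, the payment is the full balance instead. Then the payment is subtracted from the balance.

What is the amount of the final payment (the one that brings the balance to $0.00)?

Quarter 1: $7,790.62 +$225.93 interest = $8,016.55; pay $961.99 → $7,054.56
Quarter 2: $7,054.56 +$204.58 interest = $7,259.14; pay $871.10 → $6,388.04
Quarter 3: $6,388.04 +$185.25 interest = $6,573.29; pay $865.00 → $5,708.29
Quarter 4: $5,708.29 +$165.54 interest = $5,873.83; pay $865.00 → $5,008.83
Quarter 5: $5,008.83 +$145.26 interest = $5,154.09; pay $865.00 → $4,289.09
Quarter 6: $4,289.09 +$124.38 interest = $4,413.47; pay $865.00 → $3,548.47
Quarter 7: $3,548.47 +$102.91 interest = $3,651.38; pay $865.00 → $2,786.38
Quarter 8: $2,786.38 +$80.81 interest = $2,867.19; pay $865.00 → $2,002.19
Quarter 9: $2,002.19 +$58.06 interest = $2,060.25; pay $865.00 → $1,195.25
Quarter 10: $1,195.25 +$34.66 interest = $1,229.91; pay $865.00 → $364.91
Quarter 11: $364.91 +$10.58 interest = $375.49; pay $375.49 → $0.00

$375.49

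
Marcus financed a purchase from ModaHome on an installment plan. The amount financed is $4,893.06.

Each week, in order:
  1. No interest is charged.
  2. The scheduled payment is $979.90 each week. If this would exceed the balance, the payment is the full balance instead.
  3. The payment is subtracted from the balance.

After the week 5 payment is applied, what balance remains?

$0.00

Week 1: $4,893.06 − $979.90 → $3,913.16
Week 2: $3,913.16 − $979.90 → $2,933.26
Week 3: $2,933.26 − $979.90 → $1,953.36
Week 4: $1,953.36 − $979.90 → $973.46
Week 5: $973.46 − $973.46 → $0.00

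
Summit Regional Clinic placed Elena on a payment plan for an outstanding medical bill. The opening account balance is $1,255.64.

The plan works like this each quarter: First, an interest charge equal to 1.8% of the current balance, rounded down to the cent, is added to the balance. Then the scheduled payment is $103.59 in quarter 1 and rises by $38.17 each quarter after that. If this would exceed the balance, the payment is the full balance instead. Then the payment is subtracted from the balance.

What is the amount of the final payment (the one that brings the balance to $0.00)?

Quarter 1: opening $1,255.64; interest $22.60 → $1,278.24; payment $103.59; balance $1,174.65
Quarter 2: opening $1,174.65; interest $21.14 → $1,195.79; payment $141.76; balance $1,054.03
Quarter 3: opening $1,054.03; interest $18.97 → $1,073.00; payment $179.93; balance $893.07
Quarter 4: opening $893.07; interest $16.07 → $909.14; payment $218.10; balance $691.04
Quarter 5: opening $691.04; interest $12.43 → $703.47; payment $256.27; balance $447.20
Quarter 6: opening $447.20; interest $8.04 → $455.24; payment $294.44; balance $160.80
Quarter 7: opening $160.80; interest $2.89 → $163.69; payment $163.69; balance $0.00

$163.69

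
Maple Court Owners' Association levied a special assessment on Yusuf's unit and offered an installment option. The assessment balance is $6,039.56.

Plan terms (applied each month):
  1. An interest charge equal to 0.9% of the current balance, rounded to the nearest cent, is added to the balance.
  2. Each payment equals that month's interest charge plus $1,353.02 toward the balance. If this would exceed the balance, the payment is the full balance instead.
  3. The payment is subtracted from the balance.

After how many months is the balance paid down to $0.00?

5

Month 1: opening $6,039.56; interest $54.36 → $6,093.92; payment $1,407.38; balance $4,686.54
Month 2: opening $4,686.54; interest $42.18 → $4,728.72; payment $1,395.20; balance $3,333.52
Month 3: opening $3,333.52; interest $30.00 → $3,363.52; payment $1,383.02; balance $1,980.50
Month 4: opening $1,980.50; interest $17.82 → $1,998.32; payment $1,370.84; balance $627.48
Month 5: opening $627.48; interest $5.65 → $633.13; payment $633.13; balance $0.00
Balance reaches $0.00 in month 5.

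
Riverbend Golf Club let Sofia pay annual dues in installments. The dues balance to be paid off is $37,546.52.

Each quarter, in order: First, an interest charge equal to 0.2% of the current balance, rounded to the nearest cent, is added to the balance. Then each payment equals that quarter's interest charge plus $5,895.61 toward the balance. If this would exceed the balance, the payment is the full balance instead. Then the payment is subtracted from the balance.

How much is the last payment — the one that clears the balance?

$2,177.21

Quarter 1: opening $37,546.52; interest $75.09 → $37,621.61; payment $5,970.70; balance $31,650.91
Quarter 2: opening $31,650.91; interest $63.30 → $31,714.21; payment $5,958.91; balance $25,755.30
Quarter 3: opening $25,755.30; interest $51.51 → $25,806.81; payment $5,947.12; balance $19,859.69
Quarter 4: opening $19,859.69; interest $39.72 → $19,899.41; payment $5,935.33; balance $13,964.08
Quarter 5: opening $13,964.08; interest $27.93 → $13,992.01; payment $5,923.54; balance $8,068.47
Quarter 6: opening $8,068.47; interest $16.14 → $8,084.61; payment $5,911.75; balance $2,172.86
Quarter 7: opening $2,172.86; interest $4.35 → $2,177.21; payment $2,177.21; balance $0.00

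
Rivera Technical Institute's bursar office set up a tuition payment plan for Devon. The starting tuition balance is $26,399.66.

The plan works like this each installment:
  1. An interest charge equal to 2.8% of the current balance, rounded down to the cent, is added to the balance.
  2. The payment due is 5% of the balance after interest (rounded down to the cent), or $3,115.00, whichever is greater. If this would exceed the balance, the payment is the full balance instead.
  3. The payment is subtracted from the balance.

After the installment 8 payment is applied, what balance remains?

# | Opening | Interest | Payment | End bal
1 | $26,399.66 | $739.19 | $3,115.00 | $24,023.85
2 | $24,023.85 | $672.66 | $3,115.00 | $21,581.51
3 | $21,581.51 | $604.28 | $3,115.00 | $19,070.79
4 | $19,070.79 | $533.98 | $3,115.00 | $16,489.77
5 | $16,489.77 | $461.71 | $3,115.00 | $13,836.48
6 | $13,836.48 | $387.42 | $3,115.00 | $11,108.90
7 | $11,108.90 | $311.04 | $3,115.00 | $8,304.94
8 | $8,304.94 | $232.53 | $3,115.00 | $5,422.47

$5,422.47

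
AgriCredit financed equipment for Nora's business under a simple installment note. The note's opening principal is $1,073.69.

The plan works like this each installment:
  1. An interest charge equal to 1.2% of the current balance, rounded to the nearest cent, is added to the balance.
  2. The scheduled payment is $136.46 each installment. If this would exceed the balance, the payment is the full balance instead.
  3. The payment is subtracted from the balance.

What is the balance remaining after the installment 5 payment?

Installment 1: opening $1,073.69; interest $12.88 → $1,086.57; payment $136.46; balance $950.11
Installment 2: opening $950.11; interest $11.40 → $961.51; payment $136.46; balance $825.05
Installment 3: opening $825.05; interest $9.90 → $834.95; payment $136.46; balance $698.49
Installment 4: opening $698.49; interest $8.38 → $706.87; payment $136.46; balance $570.41
Installment 5: opening $570.41; interest $6.84 → $577.25; payment $136.46; balance $440.79

$440.79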